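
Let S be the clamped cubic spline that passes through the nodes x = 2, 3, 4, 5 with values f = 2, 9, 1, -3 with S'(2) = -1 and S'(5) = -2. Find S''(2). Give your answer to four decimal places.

With m_i denoting the second derivative at x_i, h_i = 1, 1, 1, and Δ_i = (y_(i+1) − y_i)/h_i = 7, -8, -4:
  1·m_0 + 4·m_1 + 1·m_2 = 6(Δ_1 - Δ_0) = -90
  1·m_1 + 4·m_2 + 1·m_3 = 6(Δ_2 - Δ_1) = 24
Clamped end conditions give two more equations: 2h_0·m_0 + h_0·m_1 = 6(Δ_0 - S'(2)) = 48 and h_2·m_2 + 2h_2·m_3 = 6(S'(5) - Δ_2) = 12.
Hence m_0 = 638/15, m_1 = -556/15, m_2 = 236/15, m_3 = -28/15.

42.5333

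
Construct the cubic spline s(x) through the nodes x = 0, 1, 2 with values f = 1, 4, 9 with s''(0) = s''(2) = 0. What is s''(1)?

3

With M_i denoting the second derivative at x_i, h_i = 1, 1, and Δ_i = (y_(i+1) − y_i)/h_i = 3, 5:
  1·M_0 + 4·M_1 + 1·M_2 = 6(Δ_1 - Δ_0) = 12
Natural end conditions: M_0 = M_2 = 0.
Solving the tridiagonal system: M_0 = 0, M_1 = 3, M_2 = 0.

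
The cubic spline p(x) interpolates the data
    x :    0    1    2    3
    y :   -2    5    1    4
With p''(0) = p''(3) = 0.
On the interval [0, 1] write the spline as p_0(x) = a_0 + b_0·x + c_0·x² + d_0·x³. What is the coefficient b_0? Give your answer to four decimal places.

Put M_i = p'' at the i-th knot. Here h = (1, 1, 1) and Δ = (7, -4, 3), so the interior equations h_(i-1)·M_(i-1) + 2(h_(i-1)+h_i)·M_i + h_i·M_(i+1) = 6(Δ_i − Δ_(i-1)) read
  1·M_0 + 4·M_1 + 1·M_2 = 6(Δ_1 - Δ_0) = -66
  1·M_1 + 4·M_2 + 1·M_3 = 6(Δ_2 - Δ_1) = 42
Natural end conditions: M_0 = M_3 = 0.
Solving: M_0 = 0, M_1 = -102/5, M_2 = 78/5, M_3 = 0.
On [0, 1], with p_0(x) = a_0 + b_0·x + c_0·x² + d_0·x³: c_0 = M_0/2 = 0, d_0 = (M_1 - M_0)/(6h_0) = -17/5, b_0 = Δ_0 - h_0(2M_0 + M_1)/6 = 52/5.

10.4000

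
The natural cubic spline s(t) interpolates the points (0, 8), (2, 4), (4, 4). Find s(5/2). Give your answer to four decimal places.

Write m_i for s''(x_i). With h_i = 2, 2 and divided differences Δ_i = -2, 0, the continuity of s' gives the tridiagonal system
  2·m_0 + 8·m_1 + 2·m_2 = 6(Δ_1 - Δ_0) = 12
Natural end conditions: m_0 = m_2 = 0.
Solving: m_0 = 0, m_1 = 3/2, m_2 = 0.
On [2, 4], s(t) = 4 - 1·(t - 2) + 3/4·(t - 2)² - 1/8·(t - 2)³.
With (t - 2) = 1/2: s(5/2) = 235/64.

3.6719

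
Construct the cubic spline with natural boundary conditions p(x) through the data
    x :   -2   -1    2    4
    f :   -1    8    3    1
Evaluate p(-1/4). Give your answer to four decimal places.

Write m_i for p''(x_i). With h_i = 1, 3, 2 and divided differences Δ_i = 9, -5/3, -1, the continuity of p' gives the tridiagonal system
  1·m_0 + 8·m_1 + 3·m_2 = 6(Δ_1 - Δ_0) = -64
  3·m_1 + 10·m_2 + 2·m_3 = 6(Δ_2 - Δ_1) = 4
Natural end conditions: m_0 = m_3 = 0.
Solving the tridiagonal system: m_0 = 0, m_1 = -652/71, m_2 = 224/71, m_3 = 0.
On [-1, 2], p(x) = 8 + 1265/213·(x + 1) - 326/71·(x + 1)² + 146/213·(x + 1)³.
With (x + 1) = 3/4: p(-1/4) = 23085/2272.

10.1607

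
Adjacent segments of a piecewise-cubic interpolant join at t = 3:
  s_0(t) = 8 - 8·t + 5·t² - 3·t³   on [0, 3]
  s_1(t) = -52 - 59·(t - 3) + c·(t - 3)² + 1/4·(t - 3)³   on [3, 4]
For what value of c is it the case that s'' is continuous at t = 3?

s_0''(t) = 10 - 18·t, so s_0''(3) = -44. On the right, s_1''(3) = 2c, so c = -22.

-22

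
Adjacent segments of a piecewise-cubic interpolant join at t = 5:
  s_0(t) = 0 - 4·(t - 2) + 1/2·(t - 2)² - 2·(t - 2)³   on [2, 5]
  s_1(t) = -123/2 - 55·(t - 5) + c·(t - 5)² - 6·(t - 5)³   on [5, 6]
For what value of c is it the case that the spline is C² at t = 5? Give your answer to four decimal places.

s_0''(t) = 1 - 12·(t - 2), so s_0''(5) = -35. On the right, s_1''(5) = 2c, so c = -35/2.

-17.5000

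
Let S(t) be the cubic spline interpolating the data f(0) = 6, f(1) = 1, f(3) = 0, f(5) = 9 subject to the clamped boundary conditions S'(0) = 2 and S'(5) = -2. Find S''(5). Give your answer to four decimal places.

Write m_i for S''(x_i). With h_i = 1, 2, 2 and divided differences Δ_i = -5, -1/2, 9/2, the continuity of S' gives the tridiagonal system
  1·m_0 + 6·m_1 + 2·m_2 = 6(Δ_1 - Δ_0) = 27
  2·m_1 + 8·m_2 + 2·m_3 = 6(Δ_2 - Δ_1) = 30
Clamped end conditions give two more equations: 2h_0·m_0 + h_0·m_1 = 6(Δ_0 - S'(0)) = -42 and h_2·m_2 + 2h_2·m_3 = 6(S'(5) - Δ_2) = -39.
Solving: m_0 = -562/23, m_1 = 158/23, m_2 = 235/46, m_3 = -283/23.

-12.3043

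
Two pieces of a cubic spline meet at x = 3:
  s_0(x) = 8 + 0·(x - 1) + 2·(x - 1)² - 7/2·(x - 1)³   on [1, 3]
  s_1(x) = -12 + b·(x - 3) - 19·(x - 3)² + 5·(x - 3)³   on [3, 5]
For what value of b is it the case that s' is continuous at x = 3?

s_0'(x) = 0 + 4·(x - 1) - 21/2·(x - 1)², so s_0'(3) = -34. On the right, s_1'(3) = b, so b = -34.

-34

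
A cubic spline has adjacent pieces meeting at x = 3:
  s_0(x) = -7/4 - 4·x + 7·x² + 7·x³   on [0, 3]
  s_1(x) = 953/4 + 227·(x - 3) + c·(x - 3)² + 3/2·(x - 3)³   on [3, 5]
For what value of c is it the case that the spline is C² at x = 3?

s_0''(x) = 14 + 42·x, so s_0''(3) = 140. On the right, s_1''(3) = 2c, so c = 70.

70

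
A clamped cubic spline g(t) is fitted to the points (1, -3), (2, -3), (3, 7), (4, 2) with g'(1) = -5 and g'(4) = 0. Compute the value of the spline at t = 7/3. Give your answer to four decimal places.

Write M_i for g''(x_i). With h_i = 1, 1, 1 and divided differences Δ_i = 0, 10, -5, the continuity of g' gives the tridiagonal system
  1·M_0 + 4·M_1 + 1·M_2 = 6(Δ_1 - Δ_0) = 60
  1·M_1 + 4·M_2 + 1·M_3 = 6(Δ_2 - Δ_1) = -90
Clamped end conditions give two more equations: 2h_0·M_0 + h_0·M_1 = 6(Δ_0 - g'(1)) = 30 and h_2·M_2 + 2h_2·M_3 = 6(g'(4) - Δ_2) = 30.
Forward elimination and back-substitution give M_0 = 10/3, M_1 = 70/3, M_2 = -110/3, M_3 = 100/3.
On [2, 3], g(t) = -3 + 25/3·(t - 2) + 35/3·(t - 2)² - 10·(t - 2)³.
With (t - 2) = 1/3: g(7/3) = 19/27.

0.7037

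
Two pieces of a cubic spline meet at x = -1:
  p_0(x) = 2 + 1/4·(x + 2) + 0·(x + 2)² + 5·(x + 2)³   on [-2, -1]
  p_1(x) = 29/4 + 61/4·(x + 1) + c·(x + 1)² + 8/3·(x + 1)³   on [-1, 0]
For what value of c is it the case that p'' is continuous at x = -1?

p_0''(x) = 0 + 30·(x + 2), so p_0''(-1) = 30. On the right, p_1''(-1) = 2c, so c = 15.

15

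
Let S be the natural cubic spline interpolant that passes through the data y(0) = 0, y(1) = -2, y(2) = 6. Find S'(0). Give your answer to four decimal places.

With σ_i denoting the second derivative at x_i, h_i = 1, 1, and Δ_i = (y_(i+1) − y_i)/h_i = -2, 8:
  1·σ_0 + 4·σ_1 + 1·σ_2 = 6(Δ_1 - Δ_0) = 60
Natural end conditions: σ_0 = σ_2 = 0.
Solving: σ_0 = 0, σ_1 = 15, σ_2 = 0.
On [0, 1], S'(t) = b_0 + 2c_0·t + 3d_0·t² with b_0 = Δ_0 - h_0(2σ_0 + σ_1)/6 = -9/2, c_0 = σ_0/2 = 0, d_0 = (σ_1 - σ_0)/(6h_0) = 5/2. So S'(0) = -9/2.

-4.5000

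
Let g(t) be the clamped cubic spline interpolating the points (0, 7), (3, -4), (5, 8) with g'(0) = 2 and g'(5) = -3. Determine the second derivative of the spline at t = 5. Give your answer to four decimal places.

Write M_i for g''(x_i). With h_i = 3, 2 and divided differences Δ_i = -11/3, 6, the continuity of g' gives the tridiagonal system
  3·M_0 + 10·M_1 + 2·M_2 = 6(Δ_1 - Δ_0) = 58
Clamped end conditions give two more equations: 2h_0·M_0 + h_0·M_1 = 6(Δ_0 - g'(0)) = -34 and h_1·M_1 + 2h_1·M_2 = 6(g'(5) - Δ_1) = -54.
Solving: M_0 = -187/15, M_1 = 68/5, M_2 = -203/10.

-20.3000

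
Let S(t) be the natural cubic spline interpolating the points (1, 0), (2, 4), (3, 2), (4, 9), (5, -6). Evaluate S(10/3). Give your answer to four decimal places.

Write σ_i for S''(x_i). With h_i = 1, 1, 1, 1 and divided differences Δ_i = 4, -2, 7, -15, the continuity of S' gives the tridiagonal system
  1·σ_0 + 4·σ_1 + 1·σ_2 = 6(Δ_1 - Δ_0) = -36
  1·σ_1 + 4·σ_2 + 1·σ_3 = 6(Δ_2 - Δ_1) = 54
  1·σ_2 + 4·σ_3 + 1·σ_4 = 6(Δ_3 - Δ_2) = -132
Natural end conditions: σ_0 = σ_4 = 0.
Hence σ_0 = 0, σ_1 = -111/7, σ_2 = 192/7, σ_3 = -279/7, σ_4 = 0.
On [3, 4], S(t) = 2 + 9/2·(t - 3) + 96/7·(t - 3)² - 157/14·(t - 3)³.
With (t - 3) = 1/3: S(10/3) = 871/189.

4.6085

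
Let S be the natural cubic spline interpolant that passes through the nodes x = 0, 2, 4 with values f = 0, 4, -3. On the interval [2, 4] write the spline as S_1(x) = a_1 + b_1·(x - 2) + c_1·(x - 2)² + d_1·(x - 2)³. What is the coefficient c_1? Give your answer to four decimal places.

-2.0625

Put m_i = S'' at the i-th knot. Here h = (2, 2) and Δ = (2, -7/2), so the interior equations h_(i-1)·m_(i-1) + 2(h_(i-1)+h_i)·m_i + h_i·m_(i+1) = 6(Δ_i − Δ_(i-1)) read
  2·m_0 + 8·m_1 + 2·m_2 = 6(Δ_1 - Δ_0) = -33
Natural end conditions: m_0 = m_2 = 0.
Forward elimination and back-substitution give m_0 = 0, m_1 = -33/8, m_2 = 0.
On [2, 4], with S_1(x) = a_1 + b_1·(x - 2) + c_1·(x - 2)² + d_1·(x - 2)³: c_1 = m_1/2 = -33/16, d_1 = (m_2 - m_1)/(6h_1) = 11/32, b_1 = Δ_1 - h_1(2m_1 + m_2)/6 = -3/4.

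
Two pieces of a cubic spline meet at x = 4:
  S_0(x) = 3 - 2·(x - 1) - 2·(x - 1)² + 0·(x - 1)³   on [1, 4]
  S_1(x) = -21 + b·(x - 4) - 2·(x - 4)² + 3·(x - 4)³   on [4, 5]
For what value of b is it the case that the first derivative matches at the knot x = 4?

S_0'(x) = -2 - 4·(x - 1) + 0·(x - 1)², so S_0'(4) = -14. On the right, S_1'(4) = b, so b = -14.

-14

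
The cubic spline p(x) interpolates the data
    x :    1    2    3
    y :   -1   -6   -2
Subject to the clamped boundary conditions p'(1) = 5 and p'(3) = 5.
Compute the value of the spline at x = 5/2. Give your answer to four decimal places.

Write σ_i for p''(x_i). With h_i = 1, 1 and divided differences Δ_i = -5, 4, the continuity of p' gives the tridiagonal system
  1·σ_0 + 4·σ_1 + 1·σ_2 = 6(Δ_1 - Δ_0) = 54
Clamped end conditions give two more equations: 2h_0·σ_0 + h_0·σ_1 = 6(Δ_0 - p'(1)) = -60 and h_1·σ_1 + 2h_1·σ_2 = 6(p'(3) - Δ_1) = 6.
Solving the tridiagonal system: σ_0 = -87/2, σ_1 = 27, σ_2 = -21/2.
On [2, 3], p(x) = -6 - 13/4·(x - 2) + 27/2·(x - 2)² - 25/4·(x - 2)³.
With (x - 2) = 1/2: p(5/2) = -161/32.

-5.0313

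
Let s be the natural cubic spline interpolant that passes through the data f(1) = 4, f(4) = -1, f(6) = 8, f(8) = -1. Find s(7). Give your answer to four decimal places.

Put M_i = s'' at the i-th knot. Here h = (3, 2, 2) and Δ = (-5/3, 9/2, -9/2), so the interior equations h_(i-1)·M_(i-1) + 2(h_(i-1)+h_i)·M_i + h_i·M_(i+1) = 6(Δ_i − Δ_(i-1)) read
  3·M_0 + 10·M_1 + 2·M_2 = 6(Δ_1 - Δ_0) = 37
  2·M_1 + 8·M_2 + 2·M_3 = 6(Δ_2 - Δ_1) = -54
Natural end conditions: M_0 = M_3 = 0.
Solving the tridiagonal system: M_0 = 0, M_1 = 101/19, M_2 = -307/38, M_3 = 0.
On [6, 8], s(x) = 8 + 101/114·(x - 6) - 307/76·(x - 6)² + 307/456·(x - 6)³.
With (x - 6) = 1: s(7) = 839/152.

5.5197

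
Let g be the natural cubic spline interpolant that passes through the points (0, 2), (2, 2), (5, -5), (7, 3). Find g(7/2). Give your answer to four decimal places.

Write m_i for g''(x_i). With h_i = 2, 3, 2 and divided differences Δ_i = 0, -7/3, 4, the continuity of g' gives the tridiagonal system
  2·m_0 + 10·m_1 + 3·m_2 = 6(Δ_1 - Δ_0) = -14
  3·m_1 + 10·m_2 + 2·m_3 = 6(Δ_2 - Δ_1) = 38
Natural end conditions: m_0 = m_3 = 0.
Solving: m_0 = 0, m_1 = -254/91, m_2 = 422/91, m_3 = 0.
On [2, 5], g(t) = 2 - 508/273·(t - 2) - 127/91·(t - 2)² + 26/63·(t - 2)³.
With (t - 2) = 3/2: g(7/2) = -33/13.

-2.5385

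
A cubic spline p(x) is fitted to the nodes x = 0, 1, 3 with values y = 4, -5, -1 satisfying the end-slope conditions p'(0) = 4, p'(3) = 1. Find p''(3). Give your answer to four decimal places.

-13.5000

Let σ_i = p''(x_i). Step sizes h_i = 1, 2; slopes of the chords Δ_i = (y_(i+1) - y_i)/h_i = -9, 2.
  1·σ_0 + 6·σ_1 + 2·σ_2 = 6(Δ_1 - Δ_0) = 66
Clamped end conditions give two more equations: 2h_0·σ_0 + h_0·σ_1 = 6(Δ_0 - p'(0)) = -78 and h_1·σ_1 + 2h_1·σ_2 = 6(p'(3) - Δ_1) = -6.
Hence σ_0 = -51, σ_1 = 24, σ_2 = -27/2.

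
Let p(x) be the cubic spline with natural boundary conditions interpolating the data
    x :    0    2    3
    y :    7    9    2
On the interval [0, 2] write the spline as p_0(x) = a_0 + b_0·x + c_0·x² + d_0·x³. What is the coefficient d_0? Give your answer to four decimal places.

-0.6667

Write M_i for p''(x_i). With h_i = 2, 1 and divided differences Δ_i = 1, -7, the continuity of p' gives the tridiagonal system
  2·M_0 + 6·M_1 + 1·M_2 = 6(Δ_1 - Δ_0) = -48
Natural end conditions: M_0 = M_2 = 0.
Hence M_0 = 0, M_1 = -8, M_2 = 0.
On [0, 2], with p_0(x) = a_0 + b_0·x + c_0·x² + d_0·x³: c_0 = M_0/2 = 0, d_0 = (M_1 - M_0)/(6h_0) = -2/3, b_0 = Δ_0 - h_0(2M_0 + M_1)/6 = 11/3.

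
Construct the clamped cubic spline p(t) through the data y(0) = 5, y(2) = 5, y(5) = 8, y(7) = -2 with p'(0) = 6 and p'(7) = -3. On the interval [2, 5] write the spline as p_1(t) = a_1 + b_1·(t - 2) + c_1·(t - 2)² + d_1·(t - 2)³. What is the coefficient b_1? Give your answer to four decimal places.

Let M_i = p''(x_i). Step sizes h_i = 2, 3, 2; slopes of the chords Δ_i = (y_(i+1) - y_i)/h_i = 0, 1, -5.
  2·M_0 + 10·M_1 + 3·M_2 = 6(Δ_1 - Δ_0) = 6
  3·M_1 + 10·M_2 + 2·M_3 = 6(Δ_2 - Δ_1) = -36
Clamped end conditions give two more equations: 2h_0·M_0 + h_0·M_1 = 6(Δ_0 - p'(0)) = -36 and h_2·M_2 + 2h_2·M_3 = 6(p'(7) - Δ_2) = 12.
Solving: M_0 = -91/8, M_1 = 19/4, M_2 = -25/4, M_3 = 49/8.
On [2, 5], with p_1(t) = a_1 + b_1·(t - 2) + c_1·(t - 2)² + d_1·(t - 2)³: c_1 = M_1/2 = 19/8, d_1 = (M_2 - M_1)/(6h_1) = -11/18, b_1 = Δ_1 - h_1(2M_1 + M_2)/6 = -5/8.

-0.6250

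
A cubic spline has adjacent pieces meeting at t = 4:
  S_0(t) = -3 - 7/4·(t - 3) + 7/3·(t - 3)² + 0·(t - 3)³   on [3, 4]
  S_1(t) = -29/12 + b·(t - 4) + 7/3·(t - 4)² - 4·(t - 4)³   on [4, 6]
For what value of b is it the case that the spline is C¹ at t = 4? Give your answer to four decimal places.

S_0'(t) = -7/4 + 14/3·(t - 3) + 0·(t - 3)², so S_0'(4) = 35/12. On the right, S_1'(4) = b, so b = 35/12.

2.9167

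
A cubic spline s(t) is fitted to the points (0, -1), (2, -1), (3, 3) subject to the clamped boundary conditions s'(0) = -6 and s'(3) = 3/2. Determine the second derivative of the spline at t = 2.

3

Write m_i for s''(x_i). With h_i = 2, 1 and divided differences Δ_i = 0, 4, the continuity of s' gives the tridiagonal system
  2·m_0 + 6·m_1 + 1·m_2 = 6(Δ_1 - Δ_0) = 24
Clamped end conditions give two more equations: 2h_0·m_0 + h_0·m_1 = 6(Δ_0 - s'(0)) = 36 and h_1·m_1 + 2h_1·m_2 = 6(s'(3) - Δ_1) = -15.
Solving the tridiagonal system: m_0 = 15/2, m_1 = 3, m_2 = -9.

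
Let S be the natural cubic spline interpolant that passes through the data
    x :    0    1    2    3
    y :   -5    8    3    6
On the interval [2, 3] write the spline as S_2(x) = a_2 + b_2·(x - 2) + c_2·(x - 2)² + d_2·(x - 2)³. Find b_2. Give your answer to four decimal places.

-3.6667

Let m_i = S''(x_i). Step sizes h_i = 1, 1, 1; slopes of the chords Δ_i = (y_(i+1) - y_i)/h_i = 13, -5, 3.
  1·m_0 + 4·m_1 + 1·m_2 = 6(Δ_1 - Δ_0) = -108
  1·m_1 + 4·m_2 + 1·m_3 = 6(Δ_2 - Δ_1) = 48
Natural end conditions: m_0 = m_3 = 0.
Solving: m_0 = 0, m_1 = -32, m_2 = 20, m_3 = 0.
On [2, 3], with S_2(x) = a_2 + b_2·(x - 2) + c_2·(x - 2)² + d_2·(x - 2)³: c_2 = m_2/2 = 10, d_2 = (m_3 - m_2)/(6h_2) = -10/3, b_2 = Δ_2 - h_2(2m_2 + m_3)/6 = -11/3.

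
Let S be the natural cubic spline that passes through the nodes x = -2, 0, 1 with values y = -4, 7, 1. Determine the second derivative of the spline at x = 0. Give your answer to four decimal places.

Write M_i for S''(x_i). With h_i = 2, 1 and divided differences Δ_i = 11/2, -6, the continuity of S' gives the tridiagonal system
  2·M_0 + 6·M_1 + 1·M_2 = 6(Δ_1 - Δ_0) = -69
Natural end conditions: M_0 = M_2 = 0.
Forward elimination and back-substitution give M_0 = 0, M_1 = -23/2, M_2 = 0.

-11.5000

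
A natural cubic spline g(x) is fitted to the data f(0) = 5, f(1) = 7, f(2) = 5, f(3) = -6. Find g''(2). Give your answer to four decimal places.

-12.8000

Put M_i = g'' at the i-th knot. Here h = (1, 1, 1) and Δ = (2, -2, -11), so the interior equations h_(i-1)·M_(i-1) + 2(h_(i-1)+h_i)·M_i + h_i·M_(i+1) = 6(Δ_i − Δ_(i-1)) read
  1·M_0 + 4·M_1 + 1·M_2 = 6(Δ_1 - Δ_0) = -24
  1·M_1 + 4·M_2 + 1·M_3 = 6(Δ_2 - Δ_1) = -54
Natural end conditions: M_0 = M_3 = 0.
Solving the tridiagonal system: M_0 = 0, M_1 = -14/5, M_2 = -64/5, M_3 = 0.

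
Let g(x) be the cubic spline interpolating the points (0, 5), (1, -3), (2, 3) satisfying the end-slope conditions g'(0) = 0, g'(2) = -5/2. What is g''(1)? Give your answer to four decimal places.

44.5000

Put σ_i = g'' at the i-th knot. Here h = (1, 1) and Δ = (-8, 6), so the interior equations h_(i-1)·σ_(i-1) + 2(h_(i-1)+h_i)·σ_i + h_i·σ_(i+1) = 6(Δ_i − Δ_(i-1)) read
  1·σ_0 + 4·σ_1 + 1·σ_2 = 6(Δ_1 - Δ_0) = 84
Clamped end conditions give two more equations: 2h_0·σ_0 + h_0·σ_1 = 6(Δ_0 - g'(0)) = -48 and h_1·σ_1 + 2h_1·σ_2 = 6(g'(2) - Δ_1) = -51.
Solving the tridiagonal system: σ_0 = -185/4, σ_1 = 89/2, σ_2 = -191/4.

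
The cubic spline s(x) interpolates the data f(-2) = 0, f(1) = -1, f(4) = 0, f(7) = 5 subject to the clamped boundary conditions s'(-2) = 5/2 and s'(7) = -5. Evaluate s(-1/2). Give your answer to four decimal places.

Put σ_i = s'' at the i-th knot. Here h = (3, 3, 3) and Δ = (-1/3, 1/3, 5/3), so the interior equations h_(i-1)·σ_(i-1) + 2(h_(i-1)+h_i)·σ_i + h_i·σ_(i+1) = 6(Δ_i − Δ_(i-1)) read
  3·σ_0 + 12·σ_1 + 3·σ_2 = 6(Δ_1 - Δ_0) = 4
  3·σ_1 + 12·σ_2 + 3·σ_3 = 6(Δ_2 - Δ_1) = 8
Clamped end conditions give two more equations: 2h_0·σ_0 + h_0·σ_1 = 6(Δ_0 - s'(-2)) = -17 and h_2·σ_2 + 2h_2·σ_3 = 6(s'(7) - Δ_2) = -40.
Solving the tridiagonal system: σ_0 = -46/15, σ_1 = 7/15, σ_2 = 38/15, σ_3 = -119/15.
On [-2, 1], s(x) = 0 + 5/2·(x + 2) - 23/15·(x + 2)² + 53/270·(x + 2)³.
With (x + 2) = 3/2: s(-1/2) = 77/80.

0.9625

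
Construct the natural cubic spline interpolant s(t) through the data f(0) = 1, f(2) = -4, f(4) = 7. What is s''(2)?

Let σ_i = s''(x_i). Step sizes h_i = 2, 2; slopes of the chords Δ_i = (y_(i+1) - y_i)/h_i = -5/2, 11/2.
  2·σ_0 + 8·σ_1 + 2·σ_2 = 6(Δ_1 - Δ_0) = 48
Natural end conditions: σ_0 = σ_2 = 0.
Forward elimination and back-substitution give σ_0 = 0, σ_1 = 6, σ_2 = 0.

6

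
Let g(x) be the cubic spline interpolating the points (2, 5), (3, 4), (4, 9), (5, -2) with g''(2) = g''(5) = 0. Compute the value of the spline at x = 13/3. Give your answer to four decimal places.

7.0617

Write M_i for g''(x_i). With h_i = 1, 1, 1 and divided differences Δ_i = -1, 5, -11, the continuity of g' gives the tridiagonal system
  1·M_0 + 4·M_1 + 1·M_2 = 6(Δ_1 - Δ_0) = 36
  1·M_1 + 4·M_2 + 1·M_3 = 6(Δ_2 - Δ_1) = -96
Natural end conditions: M_0 = M_3 = 0.
Solving the tridiagonal system: M_0 = 0, M_1 = 16, M_2 = -28, M_3 = 0.
On [4, 5], g(x) = 9 - 5/3·(x - 4) - 14·(x - 4)² + 14/3·(x - 4)³.
With (x - 4) = 1/3: g(13/3) = 572/81.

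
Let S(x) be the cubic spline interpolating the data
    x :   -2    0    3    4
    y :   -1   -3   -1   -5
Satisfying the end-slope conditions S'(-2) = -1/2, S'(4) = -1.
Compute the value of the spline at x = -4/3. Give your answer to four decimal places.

Let m_i = S''(x_i). Step sizes h_i = 2, 3, 1; slopes of the chords Δ_i = (y_(i+1) - y_i)/h_i = -1, 2/3, -4.
  2·m_0 + 10·m_1 + 3·m_2 = 6(Δ_1 - Δ_0) = 10
  3·m_1 + 8·m_2 + 1·m_3 = 6(Δ_2 - Δ_1) = -28
Clamped end conditions give two more equations: 2h_0·m_0 + h_0·m_1 = 6(Δ_0 - S'(-2)) = -3 and h_2·m_2 + 2h_2·m_3 = 6(S'(4) - Δ_2) = 18.
Solving: m_0 = -95/39, m_1 = 263/78, m_2 = -245/39, m_3 = 947/78.
On [-2, 0], S(x) = -1 - 1/2·(x + 2) - 95/78·(x + 2)² + 151/312·(x + 2)³.
With (x + 2) = 2/3: S(-4/3) = -1823/1053.

-1.7312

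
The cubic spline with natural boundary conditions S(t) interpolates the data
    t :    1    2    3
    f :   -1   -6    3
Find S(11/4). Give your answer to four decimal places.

Write σ_i for S''(x_i). With h_i = 1, 1 and divided differences Δ_i = -5, 9, the continuity of S' gives the tridiagonal system
  1·σ_0 + 4·σ_1 + 1·σ_2 = 6(Δ_1 - Δ_0) = 84
Natural end conditions: σ_0 = σ_2 = 0.
Solving: σ_0 = 0, σ_1 = 21, σ_2 = 0.
On [2, 3], S(t) = -6 + 2·(t - 2) + 21/2·(t - 2)² - 7/2·(t - 2)³.
With (t - 2) = 3/4: S(11/4) = -9/128.

-0.0703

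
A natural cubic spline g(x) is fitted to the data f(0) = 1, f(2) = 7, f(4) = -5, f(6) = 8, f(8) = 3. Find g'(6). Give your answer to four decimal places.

Let σ_i = g''(x_i). Step sizes h_i = 2, 2, 2, 2; slopes of the chords Δ_i = (y_(i+1) - y_i)/h_i = 3, -6, 13/2, -5/2.
  2·σ_0 + 8·σ_1 + 2·σ_2 = 6(Δ_1 - Δ_0) = -54
  2·σ_1 + 8·σ_2 + 2·σ_3 = 6(Δ_2 - Δ_1) = 75
  2·σ_2 + 8·σ_3 + 2·σ_4 = 6(Δ_3 - Δ_2) = -54
Natural end conditions: σ_0 = σ_4 = 0.
Solving: σ_0 = 0, σ_1 = -291/28, σ_2 = 102/7, σ_3 = -291/28, σ_4 = 0.
On [6, 8], g'(x) = b_3 + 2c_3·(x - 6) + 3d_3·(x - 6)² with b_3 = Δ_3 - h_3(2σ_3 + σ_4)/6 = 31/7, c_3 = σ_3/2 = -291/56, d_3 = (σ_4 - σ_3)/(6h_3) = 97/112. So g'(6) = 31/7.

4.4286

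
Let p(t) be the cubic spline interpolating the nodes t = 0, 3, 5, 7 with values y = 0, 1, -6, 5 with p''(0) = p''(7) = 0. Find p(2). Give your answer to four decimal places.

2.8012

Write σ_i for p''(x_i). With h_i = 3, 2, 2 and divided differences Δ_i = 1/3, -7/2, 11/2, the continuity of p' gives the tridiagonal system
  3·σ_0 + 10·σ_1 + 2·σ_2 = 6(Δ_1 - Δ_0) = -23
  2·σ_1 + 8·σ_2 + 2·σ_3 = 6(Δ_2 - Δ_1) = 54
Natural end conditions: σ_0 = σ_3 = 0.
Solving: σ_0 = 0, σ_1 = -73/19, σ_2 = 293/38, σ_3 = 0.
On [0, 3], p(t) = 0 + 257/114·t + 0·t² - 73/342·t³.
With t = 2: p(2) = 479/171.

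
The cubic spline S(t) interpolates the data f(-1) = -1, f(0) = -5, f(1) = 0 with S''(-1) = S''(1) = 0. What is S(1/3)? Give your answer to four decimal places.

Let m_i = S''(x_i). Step sizes h_i = 1, 1; slopes of the chords Δ_i = (y_(i+1) - y_i)/h_i = -4, 5.
  1·m_0 + 4·m_1 + 1·m_2 = 6(Δ_1 - Δ_0) = 54
Natural end conditions: m_0 = m_2 = 0.
Forward elimination and back-substitution give m_0 = 0, m_1 = 27/2, m_2 = 0.
On [0, 1], S(t) = -5 + 1/2·t + 27/4·t² - 9/4·t³.
With t = 1/3: S(1/3) = -25/6.

-4.1667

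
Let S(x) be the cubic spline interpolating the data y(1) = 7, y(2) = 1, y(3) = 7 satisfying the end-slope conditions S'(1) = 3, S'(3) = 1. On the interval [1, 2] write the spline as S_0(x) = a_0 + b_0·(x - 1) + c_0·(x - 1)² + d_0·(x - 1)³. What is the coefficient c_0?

Put σ_i = S'' at the i-th knot. Here h = (1, 1) and Δ = (-6, 6), so the interior equations h_(i-1)·σ_(i-1) + 2(h_(i-1)+h_i)·σ_i + h_i·σ_(i+1) = 6(Δ_i − Δ_(i-1)) read
  1·σ_0 + 4·σ_1 + 1·σ_2 = 6(Δ_1 - Δ_0) = 72
Clamped end conditions give two more equations: 2h_0·σ_0 + h_0·σ_1 = 6(Δ_0 - S'(1)) = -54 and h_1·σ_1 + 2h_1·σ_2 = 6(S'(3) - Δ_1) = -30.
Hence σ_0 = -46, σ_1 = 38, σ_2 = -34.
On [1, 2], with S_0(x) = a_0 + b_0·(x - 1) + c_0·(x - 1)² + d_0·(x - 1)³: c_0 = σ_0/2 = -23, d_0 = (σ_1 - σ_0)/(6h_0) = 14, b_0 = Δ_0 - h_0(2σ_0 + σ_1)/6 = 3.

-23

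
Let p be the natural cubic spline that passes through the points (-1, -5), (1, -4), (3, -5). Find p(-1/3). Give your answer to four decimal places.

-4.5185

Put m_i = p'' at the i-th knot. Here h = (2, 2) and Δ = (1/2, -1/2), so the interior equations h_(i-1)·m_(i-1) + 2(h_(i-1)+h_i)·m_i + h_i·m_(i+1) = 6(Δ_i − Δ_(i-1)) read
  2·m_0 + 8·m_1 + 2·m_2 = 6(Δ_1 - Δ_0) = -6
Natural end conditions: m_0 = m_2 = 0.
Solving: m_0 = 0, m_1 = -3/4, m_2 = 0.
On [-1, 1], p(x) = -5 + 3/4·(x + 1) + 0·(x + 1)² - 1/16·(x + 1)³.
With (x + 1) = 2/3: p(-1/3) = -122/27.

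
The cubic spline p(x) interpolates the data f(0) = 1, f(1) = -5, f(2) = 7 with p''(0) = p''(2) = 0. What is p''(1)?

Put M_i = p'' at the i-th knot. Here h = (1, 1) and Δ = (-6, 12), so the interior equations h_(i-1)·M_(i-1) + 2(h_(i-1)+h_i)·M_i + h_i·M_(i+1) = 6(Δ_i − Δ_(i-1)) read
  1·M_0 + 4·M_1 + 1·M_2 = 6(Δ_1 - Δ_0) = 108
Natural end conditions: M_0 = M_2 = 0.
Solving: M_0 = 0, M_1 = 27, M_2 = 0.

27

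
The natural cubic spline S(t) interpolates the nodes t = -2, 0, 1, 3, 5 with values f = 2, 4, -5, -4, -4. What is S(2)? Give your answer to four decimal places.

Write M_i for S''(x_i). With h_i = 2, 1, 2, 2 and divided differences Δ_i = 1, -9, 1/2, 0, the continuity of S' gives the tridiagonal system
  2·M_0 + 6·M_1 + 1·M_2 = 6(Δ_1 - Δ_0) = -60
  1·M_1 + 6·M_2 + 2·M_3 = 6(Δ_2 - Δ_1) = 57
  2·M_2 + 8·M_3 + 2·M_4 = 6(Δ_3 - Δ_2) = -3
Natural end conditions: M_0 = M_4 = 0.
Hence M_0 = 0, M_1 = -1551/128, M_2 = 813/64, M_3 = -909/256, M_4 = 0.
On [1, 3], S(t) = -5 - 1737/256·(t - 1) + 813/128·(t - 1)² - 1387/1024·(t - 1)³.
With (t - 1) = 1: S(2) = -6951/1024.

-6.7881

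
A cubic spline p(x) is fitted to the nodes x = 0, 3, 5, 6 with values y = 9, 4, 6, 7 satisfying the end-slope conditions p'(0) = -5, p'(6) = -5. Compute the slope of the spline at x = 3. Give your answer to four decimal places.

-0.0526

Let m_i = p''(x_i). Step sizes h_i = 3, 2, 1; slopes of the chords Δ_i = (y_(i+1) - y_i)/h_i = -5/3, 1, 1.
  3·m_0 + 10·m_1 + 2·m_2 = 6(Δ_1 - Δ_0) = 16
  2·m_1 + 6·m_2 + 1·m_3 = 6(Δ_2 - Δ_1) = 0
Clamped end conditions give two more equations: 2h_0·m_0 + h_0·m_1 = 6(Δ_0 - p'(0)) = 20 and h_2·m_2 + 2h_2·m_3 = 6(p'(6) - Δ_2) = -36.
Solving: m_0 = 64/19, m_1 = -4/57, m_2 = 188/57, m_3 = -1120/57.
On [3, 5], p'(x) = b_1 + 2c_1·(x - 3) + 3d_1·(x - 3)² with b_1 = Δ_1 - h_1(2m_1 + m_2)/6 = -1/19, c_1 = m_1/2 = -2/57, d_1 = (m_2 - m_1)/(6h_1) = 16/57. So p'(3) = -1/19.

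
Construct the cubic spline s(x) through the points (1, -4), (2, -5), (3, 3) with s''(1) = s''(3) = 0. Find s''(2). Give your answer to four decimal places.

13.5000

With m_i denoting the second derivative at x_i, h_i = 1, 1, and Δ_i = (y_(i+1) − y_i)/h_i = -1, 8:
  1·m_0 + 4·m_1 + 1·m_2 = 6(Δ_1 - Δ_0) = 54
Natural end conditions: m_0 = m_2 = 0.
Solving: m_0 = 0, m_1 = 27/2, m_2 = 0.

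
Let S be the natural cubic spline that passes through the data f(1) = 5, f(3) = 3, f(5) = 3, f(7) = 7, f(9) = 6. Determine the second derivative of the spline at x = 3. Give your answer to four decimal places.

0.2411

With M_i denoting the second derivative at x_i, h_i = 2, 2, 2, 2, and Δ_i = (y_(i+1) − y_i)/h_i = -1, 0, 2, -1/2:
  2·M_0 + 8·M_1 + 2·M_2 = 6(Δ_1 - Δ_0) = 6
  2·M_1 + 8·M_2 + 2·M_3 = 6(Δ_2 - Δ_1) = 12
  2·M_2 + 8·M_3 + 2·M_4 = 6(Δ_3 - Δ_2) = -15
Natural end conditions: M_0 = M_4 = 0.
Solving the tridiagonal system: M_0 = 0, M_1 = 27/112, M_2 = 57/28, M_3 = -267/112, M_4 = 0.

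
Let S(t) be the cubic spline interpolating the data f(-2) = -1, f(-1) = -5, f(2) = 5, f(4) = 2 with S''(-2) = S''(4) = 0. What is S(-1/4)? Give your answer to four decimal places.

Put M_i = S'' at the i-th knot. Here h = (1, 3, 2) and Δ = (-4, 10/3, -3/2), so the interior equations h_(i-1)·M_(i-1) + 2(h_(i-1)+h_i)·M_i + h_i·M_(i+1) = 6(Δ_i − Δ_(i-1)) read
  1·M_0 + 8·M_1 + 3·M_2 = 6(Δ_1 - Δ_0) = 44
  3·M_1 + 10·M_2 + 2·M_3 = 6(Δ_2 - Δ_1) = -29
Natural end conditions: M_0 = M_3 = 0.
Solving the tridiagonal system: M_0 = 0, M_1 = 527/71, M_2 = -364/71, M_3 = 0.
On [-1, 2], S(t) = -5 - 325/213·(t + 1) + 527/142·(t + 1)² - 99/142·(t + 1)³.
With (t + 1) = 3/4: S(-1/4) = -39541/9088.

-4.3509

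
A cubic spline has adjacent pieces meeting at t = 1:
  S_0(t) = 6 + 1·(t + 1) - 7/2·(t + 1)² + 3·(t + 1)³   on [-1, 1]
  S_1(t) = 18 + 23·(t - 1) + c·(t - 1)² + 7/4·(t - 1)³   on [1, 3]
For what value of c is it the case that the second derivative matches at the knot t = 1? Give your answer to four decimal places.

14.5000

S_0''(t) = -7 + 18·(t + 1), so S_0''(1) = 29. On the right, S_1''(1) = 2c, so c = 29/2.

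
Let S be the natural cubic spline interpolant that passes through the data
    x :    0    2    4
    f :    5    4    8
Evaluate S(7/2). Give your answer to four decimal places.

6.7070

Let m_i = S''(x_i). Step sizes h_i = 2, 2; slopes of the chords Δ_i = (y_(i+1) - y_i)/h_i = -1/2, 2.
  2·m_0 + 8·m_1 + 2·m_2 = 6(Δ_1 - Δ_0) = 15
Natural end conditions: m_0 = m_2 = 0.
Hence m_0 = 0, m_1 = 15/8, m_2 = 0.
On [2, 4], S(x) = 4 + 3/4·(x - 2) + 15/16·(x - 2)² - 5/32·(x - 2)³.
With (x - 2) = 3/2: S(7/2) = 1717/256.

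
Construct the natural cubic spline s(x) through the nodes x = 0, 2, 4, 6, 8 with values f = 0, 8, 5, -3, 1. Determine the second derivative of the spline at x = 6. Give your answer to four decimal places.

Let σ_i = s''(x_i). Step sizes h_i = 2, 2, 2, 2; slopes of the chords Δ_i = (y_(i+1) - y_i)/h_i = 4, -3/2, -4, 2.
  2·σ_0 + 8·σ_1 + 2·σ_2 = 6(Δ_1 - Δ_0) = -33
  2·σ_1 + 8·σ_2 + 2·σ_3 = 6(Δ_2 - Δ_1) = -15
  2·σ_2 + 8·σ_3 + 2·σ_4 = 6(Δ_3 - Δ_2) = 36
Natural end conditions: σ_0 = σ_4 = 0.
Solving the tridiagonal system: σ_0 = 0, σ_1 = -57/16, σ_2 = -9/4, σ_3 = 81/16, σ_4 = 0.

5.0625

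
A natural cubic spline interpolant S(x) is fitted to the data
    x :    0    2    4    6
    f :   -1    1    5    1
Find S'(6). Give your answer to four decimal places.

-3.1333

Write σ_i for S''(x_i). With h_i = 2, 2, 2 and divided differences Δ_i = 1, 2, -2, the continuity of S' gives the tridiagonal system
  2·σ_0 + 8·σ_1 + 2·σ_2 = 6(Δ_1 - Δ_0) = 6
  2·σ_1 + 8·σ_2 + 2·σ_3 = 6(Δ_2 - Δ_1) = -24
Natural end conditions: σ_0 = σ_3 = 0.
Forward elimination and back-substitution give σ_0 = 0, σ_1 = 8/5, σ_2 = -17/5, σ_3 = 0.
On [4, 6], S'(x) = b_2 + 2c_2·(x - 4) + 3d_2·(x - 4)² with b_2 = Δ_2 - h_2(2σ_2 + σ_3)/6 = 4/15, c_2 = σ_2/2 = -17/10, d_2 = (σ_3 - σ_2)/(6h_2) = 17/60. So S'(6) = -47/15.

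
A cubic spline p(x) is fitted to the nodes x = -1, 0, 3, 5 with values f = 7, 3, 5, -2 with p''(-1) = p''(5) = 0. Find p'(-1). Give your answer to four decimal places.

With M_i denoting the second derivative at x_i, h_i = 1, 3, 2, and Δ_i = (y_(i+1) − y_i)/h_i = -4, 2/3, -7/2:
  1·M_0 + 8·M_1 + 3·M_2 = 6(Δ_1 - Δ_0) = 28
  3·M_1 + 10·M_2 + 2·M_3 = 6(Δ_2 - Δ_1) = -25
Natural end conditions: M_0 = M_3 = 0.
Solving the tridiagonal system: M_0 = 0, M_1 = 5, M_2 = -4, M_3 = 0.
On [-1, 0], p'(x) = b_0 + 2c_0·(x + 1) + 3d_0·(x + 1)² with b_0 = Δ_0 - h_0(2M_0 + M_1)/6 = -29/6, c_0 = M_0/2 = 0, d_0 = (M_1 - M_0)/(6h_0) = 5/6. So p'(-1) = -29/6.

-4.8333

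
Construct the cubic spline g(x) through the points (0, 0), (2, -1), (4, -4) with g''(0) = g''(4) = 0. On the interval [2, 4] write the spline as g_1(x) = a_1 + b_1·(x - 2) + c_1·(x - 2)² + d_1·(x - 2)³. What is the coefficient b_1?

Put M_i = g'' at the i-th knot. Here h = (2, 2) and Δ = (-1/2, -3/2), so the interior equations h_(i-1)·M_(i-1) + 2(h_(i-1)+h_i)·M_i + h_i·M_(i+1) = 6(Δ_i − Δ_(i-1)) read
  2·M_0 + 8·M_1 + 2·M_2 = 6(Δ_1 - Δ_0) = -6
Natural end conditions: M_0 = M_2 = 0.
Solving the tridiagonal system: M_0 = 0, M_1 = -3/4, M_2 = 0.
On [2, 4], with g_1(x) = a_1 + b_1·(x - 2) + c_1·(x - 2)² + d_1·(x - 2)³: c_1 = M_1/2 = -3/8, d_1 = (M_2 - M_1)/(6h_1) = 1/16, b_1 = Δ_1 - h_1(2M_1 + M_2)/6 = -1.

-1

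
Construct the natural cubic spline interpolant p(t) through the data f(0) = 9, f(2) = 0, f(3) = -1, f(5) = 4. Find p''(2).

Let M_i = p''(x_i). Step sizes h_i = 2, 1, 2; slopes of the chords Δ_i = (y_(i+1) - y_i)/h_i = -9/2, -1, 5/2.
  2·M_0 + 6·M_1 + 1·M_2 = 6(Δ_1 - Δ_0) = 21
  1·M_1 + 6·M_2 + 2·M_3 = 6(Δ_2 - Δ_1) = 21
Natural end conditions: M_0 = M_3 = 0.
Solving the tridiagonal system: M_0 = 0, M_1 = 3, M_2 = 3, M_3 = 0.

3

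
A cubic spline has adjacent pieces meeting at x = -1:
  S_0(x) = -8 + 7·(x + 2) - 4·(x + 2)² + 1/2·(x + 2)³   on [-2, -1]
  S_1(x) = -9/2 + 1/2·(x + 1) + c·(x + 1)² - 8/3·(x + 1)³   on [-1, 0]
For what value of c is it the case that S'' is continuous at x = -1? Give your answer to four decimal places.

S_0''(x) = -8 + 3·(x + 2), so S_0''(-1) = -5. On the right, S_1''(-1) = 2c, so c = -5/2.

-2.5000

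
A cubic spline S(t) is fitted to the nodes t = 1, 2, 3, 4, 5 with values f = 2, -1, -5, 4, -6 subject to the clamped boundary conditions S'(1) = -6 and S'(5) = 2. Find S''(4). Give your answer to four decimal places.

Write M_i for S''(x_i). With h_i = 1, 1, 1, 1 and divided differences Δ_i = -3, -4, 9, -10, the continuity of S' gives the tridiagonal system
  1·M_0 + 4·M_1 + 1·M_2 = 6(Δ_1 - Δ_0) = -6
  1·M_1 + 4·M_2 + 1·M_3 = 6(Δ_2 - Δ_1) = 78
  1·M_2 + 4·M_3 + 1·M_4 = 6(Δ_3 - Δ_2) = -114
Clamped end conditions give two more equations: 2h_0·M_0 + h_0·M_1 = 6(Δ_0 - S'(1)) = 18 and h_3·M_3 + 2h_3·M_4 = 6(S'(5) - Δ_3) = 72.
Hence M_0 = 229/14, M_1 = -103/7, M_2 = 73/2, M_3 = -373/7, M_4 = 877/14.

-53.2857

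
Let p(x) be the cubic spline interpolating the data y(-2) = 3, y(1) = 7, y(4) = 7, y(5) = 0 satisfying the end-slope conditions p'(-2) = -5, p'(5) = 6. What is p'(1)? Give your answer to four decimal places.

4.9355

With M_i denoting the second derivative at x_i, h_i = 3, 3, 1, and Δ_i = (y_(i+1) − y_i)/h_i = 4/3, 0, -7:
  3·M_0 + 12·M_1 + 3·M_2 = 6(Δ_1 - Δ_0) = -8
  3·M_1 + 8·M_2 + 1·M_3 = 6(Δ_2 - Δ_1) = -42
Clamped end conditions give two more equations: 2h_0·M_0 + h_0·M_1 = 6(Δ_0 - p'(-2)) = 38 and h_2·M_2 + 2h_2·M_3 = 6(p'(5) - Δ_2) = 78.
Hence M_0 = 562/93, M_1 = 18/31, M_2 = -342/31, M_3 = 1380/31.
On [1, 4], p'(x) = b_1 + 2c_1·(x - 1) + 3d_1·(x - 1)² with b_1 = Δ_1 - h_1(2M_1 + M_2)/6 = 153/31, c_1 = M_1/2 = 9/31, d_1 = (M_2 - M_1)/(6h_1) = -20/31. So p'(1) = 153/31.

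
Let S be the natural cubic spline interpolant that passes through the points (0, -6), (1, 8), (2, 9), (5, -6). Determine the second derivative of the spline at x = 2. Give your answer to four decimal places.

-2.1290

With M_i denoting the second derivative at x_i, h_i = 1, 1, 3, and Δ_i = (y_(i+1) − y_i)/h_i = 14, 1, -5:
  1·M_0 + 4·M_1 + 1·M_2 = 6(Δ_1 - Δ_0) = -78
  1·M_1 + 8·M_2 + 3·M_3 = 6(Δ_2 - Δ_1) = -36
Natural end conditions: M_0 = M_3 = 0.
Solving: M_0 = 0, M_1 = -588/31, M_2 = -66/31, M_3 = 0.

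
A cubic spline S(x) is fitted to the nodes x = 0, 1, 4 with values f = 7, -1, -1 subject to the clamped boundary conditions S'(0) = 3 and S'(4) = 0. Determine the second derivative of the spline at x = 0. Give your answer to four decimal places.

-39.7500

Let M_i = S''(x_i). Step sizes h_i = 1, 3; slopes of the chords Δ_i = (y_(i+1) - y_i)/h_i = -8, 0.
  1·M_0 + 8·M_1 + 3·M_2 = 6(Δ_1 - Δ_0) = 48
Clamped end conditions give two more equations: 2h_0·M_0 + h_0·M_1 = 6(Δ_0 - S'(0)) = -66 and h_1·M_1 + 2h_1·M_2 = 6(S'(4) - Δ_1) = 0.
Solving the tridiagonal system: M_0 = -159/4, M_1 = 27/2, M_2 = -27/4.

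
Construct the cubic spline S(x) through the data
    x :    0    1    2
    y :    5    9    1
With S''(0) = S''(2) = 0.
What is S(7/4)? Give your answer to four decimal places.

3.7031

Put M_i = S'' at the i-th knot. Here h = (1, 1) and Δ = (4, -8), so the interior equations h_(i-1)·M_(i-1) + 2(h_(i-1)+h_i)·M_i + h_i·M_(i+1) = 6(Δ_i − Δ_(i-1)) read
  1·M_0 + 4·M_1 + 1·M_2 = 6(Δ_1 - Δ_0) = -72
Natural end conditions: M_0 = M_2 = 0.
Solving: M_0 = 0, M_1 = -18, M_2 = 0.
On [1, 2], S(x) = 9 - 2·(x - 1) - 9·(x - 1)² + 3·(x - 1)³.
With (x - 1) = 3/4: S(7/4) = 237/64.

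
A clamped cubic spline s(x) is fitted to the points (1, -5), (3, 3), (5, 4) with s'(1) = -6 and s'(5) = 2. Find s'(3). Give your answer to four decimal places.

4.3750

Put m_i = s'' at the i-th knot. Here h = (2, 2) and Δ = (4, 1/2), so the interior equations h_(i-1)·m_(i-1) + 2(h_(i-1)+h_i)·m_i + h_i·m_(i+1) = 6(Δ_i − Δ_(i-1)) read
  2·m_0 + 8·m_1 + 2·m_2 = 6(Δ_1 - Δ_0) = -21
Clamped end conditions give two more equations: 2h_0·m_0 + h_0·m_1 = 6(Δ_0 - s'(1)) = 60 and h_1·m_1 + 2h_1·m_2 = 6(s'(5) - Δ_1) = 9.
Solving: m_0 = 157/8, m_1 = -37/4, m_2 = 55/8.
On [3, 5], s'(x) = b_1 + 2c_1·(x - 3) + 3d_1·(x - 3)² with b_1 = Δ_1 - h_1(2m_1 + m_2)/6 = 35/8, c_1 = m_1/2 = -37/8, d_1 = (m_2 - m_1)/(6h_1) = 43/32. So s'(3) = 35/8.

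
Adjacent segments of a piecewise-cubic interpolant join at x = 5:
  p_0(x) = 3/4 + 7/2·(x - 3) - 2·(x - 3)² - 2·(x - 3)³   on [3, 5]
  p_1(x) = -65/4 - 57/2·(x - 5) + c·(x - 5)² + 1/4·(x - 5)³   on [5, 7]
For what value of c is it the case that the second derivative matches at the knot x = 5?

p_0''(x) = -4 - 12·(x - 3), so p_0''(5) = -28. On the right, p_1''(5) = 2c, so c = -14.

-14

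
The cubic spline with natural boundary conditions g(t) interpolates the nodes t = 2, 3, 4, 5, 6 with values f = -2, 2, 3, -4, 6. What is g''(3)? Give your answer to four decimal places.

0.4286

Let m_i = g''(x_i). Step sizes h_i = 1, 1, 1, 1; slopes of the chords Δ_i = (y_(i+1) - y_i)/h_i = 4, 1, -7, 10.
  1·m_0 + 4·m_1 + 1·m_2 = 6(Δ_1 - Δ_0) = -18
  1·m_1 + 4·m_2 + 1·m_3 = 6(Δ_2 - Δ_1) = -48
  1·m_2 + 4·m_3 + 1·m_4 = 6(Δ_3 - Δ_2) = 102
Natural end conditions: m_0 = m_4 = 0.
Forward elimination and back-substitution give m_0 = 0, m_1 = 3/7, m_2 = -138/7, m_3 = 213/7, m_4 = 0.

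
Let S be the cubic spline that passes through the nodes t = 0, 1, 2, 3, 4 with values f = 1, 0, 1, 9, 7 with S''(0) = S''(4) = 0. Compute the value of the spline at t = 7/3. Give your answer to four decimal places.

3.6455

Write M_i for S''(x_i). With h_i = 1, 1, 1, 1 and divided differences Δ_i = -1, 1, 8, -2, the continuity of S' gives the tridiagonal system
  1·M_0 + 4·M_1 + 1·M_2 = 6(Δ_1 - Δ_0) = 12
  1·M_1 + 4·M_2 + 1·M_3 = 6(Δ_2 - Δ_1) = 42
  1·M_2 + 4·M_3 + 1·M_4 = 6(Δ_3 - Δ_2) = -60
Natural end conditions: M_0 = M_4 = 0.
Hence M_0 = 0, M_1 = -6/7, M_2 = 108/7, M_3 = -132/7, M_4 = 0.
On [2, 3], S(t) = 1 + 6·(t - 2) + 54/7·(t - 2)² - 40/7·(t - 2)³.
With (t - 2) = 1/3: S(7/3) = 689/189.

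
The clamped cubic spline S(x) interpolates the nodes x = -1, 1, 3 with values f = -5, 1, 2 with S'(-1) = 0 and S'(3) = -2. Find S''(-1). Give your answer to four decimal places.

5.8750

Let σ_i = S''(x_i). Step sizes h_i = 2, 2; slopes of the chords Δ_i = (y_(i+1) - y_i)/h_i = 3, 1/2.
  2·σ_0 + 8·σ_1 + 2·σ_2 = 6(Δ_1 - Δ_0) = -15
Clamped end conditions give two more equations: 2h_0·σ_0 + h_0·σ_1 = 6(Δ_0 - S'(-1)) = 18 and h_1·σ_1 + 2h_1·σ_2 = 6(S'(3) - Δ_1) = -15.
Forward elimination and back-substitution give σ_0 = 47/8, σ_1 = -11/4, σ_2 = -19/8.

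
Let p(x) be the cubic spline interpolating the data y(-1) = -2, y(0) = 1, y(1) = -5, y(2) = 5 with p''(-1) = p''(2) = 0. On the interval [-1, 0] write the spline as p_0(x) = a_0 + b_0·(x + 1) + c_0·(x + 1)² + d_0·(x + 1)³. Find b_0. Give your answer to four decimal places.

6.4667

With σ_i denoting the second derivative at x_i, h_i = 1, 1, 1, and Δ_i = (y_(i+1) − y_i)/h_i = 3, -6, 10:
  1·σ_0 + 4·σ_1 + 1·σ_2 = 6(Δ_1 - Δ_0) = -54
  1·σ_1 + 4·σ_2 + 1·σ_3 = 6(Δ_2 - Δ_1) = 96
Natural end conditions: σ_0 = σ_3 = 0.
Solving: σ_0 = 0, σ_1 = -104/5, σ_2 = 146/5, σ_3 = 0.
On [-1, 0], with p_0(x) = a_0 + b_0·(x + 1) + c_0·(x + 1)² + d_0·(x + 1)³: c_0 = σ_0/2 = 0, d_0 = (σ_1 - σ_0)/(6h_0) = -52/15, b_0 = Δ_0 - h_0(2σ_0 + σ_1)/6 = 97/15.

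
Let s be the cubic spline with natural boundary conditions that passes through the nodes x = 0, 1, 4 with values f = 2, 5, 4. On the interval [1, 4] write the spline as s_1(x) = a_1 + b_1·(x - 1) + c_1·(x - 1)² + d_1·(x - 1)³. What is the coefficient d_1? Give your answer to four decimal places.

Let M_i = s''(x_i). Step sizes h_i = 1, 3; slopes of the chords Δ_i = (y_(i+1) - y_i)/h_i = 3, -1/3.
  1·M_0 + 8·M_1 + 3·M_2 = 6(Δ_1 - Δ_0) = -20
Natural end conditions: M_0 = M_2 = 0.
Solving the tridiagonal system: M_0 = 0, M_1 = -5/2, M_2 = 0.
On [1, 4], with s_1(x) = a_1 + b_1·(x - 1) + c_1·(x - 1)² + d_1·(x - 1)³: c_1 = M_1/2 = -5/4, d_1 = (M_2 - M_1)/(6h_1) = 5/36, b_1 = Δ_1 - h_1(2M_1 + M_2)/6 = 13/6.

0.1389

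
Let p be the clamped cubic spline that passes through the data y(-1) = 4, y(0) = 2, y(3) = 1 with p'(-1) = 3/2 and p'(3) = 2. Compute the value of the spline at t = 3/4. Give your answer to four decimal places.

0.2178

Let M_i = p''(x_i). Step sizes h_i = 1, 3; slopes of the chords Δ_i = (y_(i+1) - y_i)/h_i = -2, -1/3.
  1·M_0 + 8·M_1 + 3·M_2 = 6(Δ_1 - Δ_0) = 10
Clamped end conditions give two more equations: 2h_0·M_0 + h_0·M_1 = 6(Δ_0 - p'(-1)) = -21 and h_1·M_1 + 2h_1·M_2 = 6(p'(3) - Δ_1) = 14.
Hence M_0 = -93/8, M_1 = 9/4, M_2 = 29/24.
On [0, 3], p(t) = 2 - 51/16·t + 9/8·t² - 25/432·t³.
With t = 3/4: p(3/4) = 223/1024.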